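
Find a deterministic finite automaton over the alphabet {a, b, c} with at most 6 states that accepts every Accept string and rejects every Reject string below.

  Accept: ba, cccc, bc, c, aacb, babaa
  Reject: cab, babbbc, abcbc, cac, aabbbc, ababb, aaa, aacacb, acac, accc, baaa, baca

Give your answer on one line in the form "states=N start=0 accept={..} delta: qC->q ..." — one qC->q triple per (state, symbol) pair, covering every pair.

states=5 start=0 accept={1,2} delta: 0a->0 0b->1 0c->1 1a->2 1b->2 1c->2 2a->0 2b->3 2c->4 3a->1 3b->3 3c->0 4a->0 4b->0 4c->1

Grow the machine one transition at a time. Run the examples from 0; the earliest place one falls off (shortest prefix, ties alphabetical) gets sent to the lowest-numbered state that keeps every Accept/Reject pair distinguishable — a pair clashes when both reach the same state with identical unread suffix — and to a fresh state only if none does.
a: 0a undefined. 0a->0: ok.
b: 0b undefined. 0b->0: no, ba/ababb meet in 0. Open state 1: 0b->1.
c: 0c undefined. 0c->0: no, cccc/cac meet in 0. 0c->1: ok.
ba: 1a undefined. 1a->0: no, ba/aaa meet in 0. 1a->1: no, ba/baaa meet in 1. Open state 2: 1a->2.
bc: 1c undefined. 1c->0: no, cccc/abcbc meet in 0. 1c->1: no, cccc/accc meet in 1. 1c->2: ok.
baa: 2a undefined. 2a->0: ok.
bab: 2b undefined. 2b->0: no, c/abcbc meet in 1. 2b->1: no, ba/abcbc meet in 2. 2b->2: no, ba/cab meet in 2. Open state 3: 2b->3.
bac: 2c undefined. 2c->0: no, cccc/aacacb meet in 1. 2c->1: no, ba/baca meet in 2. 2c->2: no, ba/cac meet in 2. 2c->3: no, cccc/abcbc meet in 3 with "c" left. Open state 4: 2c->4.
aabb: 1b undefined. 1b->0: no, ba/aabbbc meet in 2. 1b->1: no, ba/aabbbc meet in 2. 1b->2: ok.
baba: 3a undefined. 3a->0: no, babaa/aaa meet in 0. 3a->1: ok.
babb: 3b undefined. 3b->0: no, ba/babbbc meet in 2. 3b->1: no, c/ababb meet in 1. 3b->2: no, ba/ababb meet in 2. 3b->3: ok.
baca: 4a undefined. 4a->0: ok.
cccc: 4c undefined. 4c->0: no, cccc/aaa meet in 0. 4c->1: ok.
abcbc: 3c undefined. 3c->0: ok.
aacacb: 4b undefined. 4b->0: ok.
All examples now run through 5 states with every (state, symbol) defined. Accept strings end in {1,2}, Reject strings end in {0,3,4}; accept={1,2}.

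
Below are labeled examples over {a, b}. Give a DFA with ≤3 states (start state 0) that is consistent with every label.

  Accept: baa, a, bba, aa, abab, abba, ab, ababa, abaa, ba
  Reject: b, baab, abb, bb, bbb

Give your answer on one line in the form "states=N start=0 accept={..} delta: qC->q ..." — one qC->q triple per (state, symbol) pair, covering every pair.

State merging on the prefix tree: take the shortest (then alphabetical) example prefix whose next move is undefined and point that move at state 0, else 1, else 2, ...; a target is out if some Accept/Reject pair would then sit in one state with the same input left (inseparable). If every existing state is out, open a new one.
a: 0a undefined. 0a->0: no, ab/b meet in 0 with "b" left. Open state 1: 0a->1.
b: 0b undefined. 0b->0: ok.
aa: 1a undefined. 1a->0: no, baa/b meet in 0. 1a->1: no, ab/baab meet in 1 with "b" left. Open state 2: 1a->2.
ab: 1b undefined. 1b->0: no, abab/b meet in 0. 1b->1: no, a/abb meet in 1. 1b->2: ok.
aba: 2a undefined. 2a->0: no, abab/b meet in 0. 2a->1: ok.
abb: 2b undefined. 2b->0: ok.
All examples now run through 3 states with every (state, symbol) defined. Accept strings end in {1,2}, Reject strings end in {0}; accept={1,2}.

states=3 start=0 accept={1,2} delta: 0a->1 0b->0 1a->2 1b->2 2a->1 2b->0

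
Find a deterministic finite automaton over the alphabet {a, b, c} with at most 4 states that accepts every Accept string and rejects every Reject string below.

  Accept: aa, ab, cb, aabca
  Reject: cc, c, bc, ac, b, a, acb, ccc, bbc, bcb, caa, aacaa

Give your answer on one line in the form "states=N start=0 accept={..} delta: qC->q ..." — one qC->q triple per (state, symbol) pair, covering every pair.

Grow the machine one transition at a time. Run the examples from 0; the earliest place one falls off (shortest prefix, ties alphabetical) gets sent to the lowest-numbered state that keeps every Accept/Reject pair distinguishable — a pair clashes when both reach the same state with identical unread suffix — and to a fresh state only if none does.
a: 0a undefined. 0a->0: no, aa/a meet in 0. Open state 1: 0a->1.
b: 0b undefined. 0b->0: no, cb/bcb meet in 0 with "cb" left. 0b->1: ok.
c: 0c undefined. 0c->0: no, aa/caa meet in 1 with "a" left. 0c->1: ok.
aa: 1a undefined. 1a->0: ok.
ab: 1b undefined. 1b->0: ok.
ac: 1c undefined. 1c->0: no, aa/cc meet in 0. 1c->1: no, aa/acb meet in 0. Open state 2: 1c->2.
acb: 2b undefined. 2b->0: no, aa/acb meet in 0. 2b->1: ok.
ccc: 2c undefined. 2c->0: no, aa/ccc meet in 0. 2c->1: ok.
aabca: 2a undefined. 2a->0: ok.
All examples now run through 3 states with every (state, symbol) defined. Accept strings end in {0}, Reject strings end in {1,2}; accept={0}.

states=3 start=0 accept={0} delta: 0a->1 0b->1 0c->1 1a->0 1b->0 1c->2 2a->0 2b->1 2c->1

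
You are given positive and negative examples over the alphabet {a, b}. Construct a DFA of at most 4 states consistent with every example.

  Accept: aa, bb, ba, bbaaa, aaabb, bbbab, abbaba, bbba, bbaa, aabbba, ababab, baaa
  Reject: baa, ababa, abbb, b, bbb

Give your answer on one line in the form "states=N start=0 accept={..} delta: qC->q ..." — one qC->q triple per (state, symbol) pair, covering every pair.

Grow the machine one transition at a time. Run the examples from 0; the earliest place one falls off (shortest prefix, ties alphabetical) gets sent to the lowest-numbered state that keeps every Accept/Reject pair distinguishable — a pair clashes when both reach the same state with identical unread suffix — and to a fresh state only if none does.
a: 0a undefined. 0a->0: ok.
b: 0b undefined. 0b->0: no, aa/baa meet in 0. Open state 1: 0b->1.
ba: 1a undefined. 1a->0: no, aa/baa meet in 0. 1a->1: no, ba/baa meet in 1. Open state 2: 1a->2.
bb: 1b undefined. 1b->0: ok.
baa: 2a undefined. 2a->0: no, aa/baa meet in 0. 2a->1: ok.
abab: 2b undefined. 2b->0: no, aa/ababa meet in 0. 2b->1: no, ba/ababa meet in 2. 2b->2: ok.
All examples now run through 3 states with every (state, symbol) defined. Accept strings end in {0,2}, Reject strings end in {1}; accept={0,2}.

states=3 start=0 accept={0,2} delta: 0a->0 0b->1 1a->2 1b->0 2a->1 2b->2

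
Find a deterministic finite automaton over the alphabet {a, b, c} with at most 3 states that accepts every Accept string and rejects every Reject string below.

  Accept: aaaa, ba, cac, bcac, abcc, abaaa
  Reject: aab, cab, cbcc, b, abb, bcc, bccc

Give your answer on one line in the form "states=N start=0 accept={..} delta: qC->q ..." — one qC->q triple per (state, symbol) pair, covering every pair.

states=3 start=0 accept={1} delta: 0a->1 0b->0 0c->0 1a->1 1b->2 1c->1 2a->0 2b->0 2c->1

State merging on the prefix tree: take the shortest (then alphabetical) example prefix whose next move is undefined and point that move at state 0, else 1, else 2, ...; a target is out if some Accept/Reject pair would then sit in one state with the same input left (inseparable). If every existing state is out, open a new one.
a: 0a undefined. 0a->0: no, abcc/bcc meet in 0 with "bcc" left. Open state 1: 0a->1.
b: 0b undefined. 0b->0: ok.
c: 0c undefined. 0c->0: ok.
aa: 1a undefined. 1a->0: no, aaaa/aab meet in 0. 1a->1: ok.
ab: 1b undefined. 1b->0: no, abcc/aab meet in 0. 1b->1: no, aaaa/aab meet in 1. Open state 2: 1b->2.
aba: 2a undefined. 2a->0: ok.
abb: 2b undefined. 2b->0: ok.
abc: 2c undefined. 2c->0: no, abcc/cbcc meet in 0. 2c->1: ok.
cac: 1c undefined. 1c->0: no, cac/cbcc meet in 0. 1c->1: ok.
All examples now run through 3 states with every (state, symbol) defined. Accept strings end in {1}, Reject strings end in {0,2}; accept={1}.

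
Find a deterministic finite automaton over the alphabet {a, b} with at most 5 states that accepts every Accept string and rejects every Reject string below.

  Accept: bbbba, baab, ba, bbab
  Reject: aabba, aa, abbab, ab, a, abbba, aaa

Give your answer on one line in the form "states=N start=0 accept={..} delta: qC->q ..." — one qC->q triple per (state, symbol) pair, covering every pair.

states=4 start=0 accept={2,3} delta: 0a->1 0b->2 1a->0 1b->0 2a->3 2b->1 3a->0 3b->0

Fold the examples into a partial DFA from state 0: repeatedly fix the first undefined (state, symbol) met by the shortest-then-alphabetical prefix, trying targets in increasing order and rejecting any under which an Accept and a Reject string meet in one state with the same remainder; add a state when all current targets are rejected. Accepting states are where Accept strings end.
a: 0a undefined. 0a->0: no, bbab/abbab meet in 0 with "bbab" left. Open state 1: 0a->1.
b: 0b undefined. 0b->0: no, bbbba/a meet in 1. 0b->1: no, bbbba/abbba meet in 1 with "bbba" left. Open state 2: 0b->2.
aa: 1a undefined. 1a->0: ok.
ab: 1b undefined. 1b->0: ok.
ba: 2a undefined. 2a->0: no, baab/aa meet in 0. 2a->1: no, ba/a meet in 1. 2a->2: no, baab/abbab meet in 2 with "b" left. Open state 3: 2a->3.
bb: 2b undefined. 2b->0: no, bbbba/aabba meet in 1. 2b->1: ok.
baa: 3a undefined. 3a->0: ok.
abbab: 3b undefined. 3b->0: ok.
All examples now run through 4 states with every (state, symbol) defined. Accept strings end in {2,3}, Reject strings end in {0,1}; accept={2,3}.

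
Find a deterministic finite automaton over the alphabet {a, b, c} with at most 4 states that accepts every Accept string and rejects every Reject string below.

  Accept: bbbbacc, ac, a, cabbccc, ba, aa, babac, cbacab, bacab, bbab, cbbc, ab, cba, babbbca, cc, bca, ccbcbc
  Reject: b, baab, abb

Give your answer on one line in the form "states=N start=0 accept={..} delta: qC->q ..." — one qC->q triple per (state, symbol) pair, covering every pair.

Grow the machine one transition at a time. Run the examples from 0; the earliest place one falls off (shortest prefix, ties alphabetical) gets sent to the lowest-numbered state that keeps every Accept/Reject pair distinguishable — a pair clashes when both reach the same state with identical unread suffix — and to a fresh state only if none does.
a: 0a undefined. 0a->0: no, ab/b meet in 0 with "b" left. Open state 1: 0a->1.
b: 0b undefined. 0b->0: ok.
c: 0c undefined. 0c->0: no, cbbc/b meet in 0. 0c->1: ok.
aa: 1a undefined. 1a->0: no, aa/b meet in 0. 1a->1: no, bbab/baab meet in 1 with "b" left. Open state 2: 1a->2.
ab: 1b undefined. 1b->0: no, bbab/b meet in 0. 1b->1: no, a/abb meet in 1. 1b->2: ok.
ac: 1c undefined. 1c->0: no, ac/b meet in 0. 1c->1: no, bacab/baab meet in 2 with "b" left. 1c->2: ok.
abb: 2b undefined. 2b->0: ok.
cba: 2a undefined. 2a->0: no, cbacab/b meet in 0. 2a->1: ok.
ccbcbc: 2c undefined. 2c->0: no, bbbbacc/b meet in 0. 2c->1: ok.
All examples now run through 3 states with every (state, symbol) defined. Accept strings end in {1,2}, Reject strings end in {0}; accept={1,2}.

states=3 start=0 accept={1,2} delta: 0a->1 0b->0 0c->1 1a->2 1b->2 1c->2 2a->1 2b->0 2c->1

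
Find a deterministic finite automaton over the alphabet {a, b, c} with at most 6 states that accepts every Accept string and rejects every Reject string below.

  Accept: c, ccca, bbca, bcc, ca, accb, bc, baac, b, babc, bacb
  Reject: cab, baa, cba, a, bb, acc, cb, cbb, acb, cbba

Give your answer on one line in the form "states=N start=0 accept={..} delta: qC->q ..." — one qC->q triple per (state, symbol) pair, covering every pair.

State merging on the prefix tree: take the shortest (then alphabetical) example prefix whose next move is undefined and point that move at state 0, else 1, else 2, ...; a target is out if some Accept/Reject pair would then sit in one state with the same input left (inseparable). If every existing state is out, open a new one.
a: 0a undefined. 0a->0: ok.
b: 0b undefined. 0b->0: no, bcc/acc meet in 0 with "cc" left. Open state 1: 0b->1.
c: 0c undefined. 0c->0: no, c/a meet in 0. 0c->1: no, bc/acc meet in 1 with "c" left. Open state 2: 0c->2.
ba: 1a undefined. 1a->0: no, bacb/cb meet in 2 with "b" left. 1a->1: no, b/baa meet in 1. 1a->2: no, ca/baa meet in 2 with "a" left. Open state 3: 1a->3.
bb: 1b undefined. 1b->0: ok.
bc: 1c undefined. 1c->0: no, bc/a meet in 0. 1c->1: ok.
ca: 2a undefined. 2a->0: no, bbca/a meet in 0. 2a->1: ok.
cb: 2b undefined. 2b->0: no, bbca/cbb meet in 1. 2b->1: no, bbca/cb meet in 1. 2b->2: no, c/cb meet in 2. 2b->3: ok.
cc: 2c undefined. 2c->0: ok.
baa: 3a undefined. 3a->0: ok.
bab: 3b undefined. 3b->0: ok.
bac: 3c undefined. 3c->0: ok.
All examples now run through 4 states with every (state, symbol) defined. Accept strings end in {1,2}, Reject strings end in {0,3}; accept={1,2}.

states=4 start=0 accept={1,2} delta: 0a->0 0b->1 0c->2 1a->3 1b->0 1c->1 2a->1 2b->3 2c->0 3a->0 3b->0 3c->0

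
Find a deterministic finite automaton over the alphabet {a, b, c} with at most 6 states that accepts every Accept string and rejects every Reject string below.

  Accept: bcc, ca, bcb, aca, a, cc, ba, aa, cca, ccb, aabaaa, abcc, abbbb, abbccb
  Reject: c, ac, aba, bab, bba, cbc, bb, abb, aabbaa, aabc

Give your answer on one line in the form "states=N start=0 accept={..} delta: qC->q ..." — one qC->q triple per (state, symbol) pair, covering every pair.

Fold the examples into a partial DFA from state 0: repeatedly fix the first undefined (state, symbol) met by the shortest-then-alphabetical prefix, trying targets in increasing order and rejecting any under which an Accept and a Reject string meet in one state with the same remainder; add a state when all current targets are rejected. Accepting states are where Accept strings end.
a: 0a undefined. 0a->0: no, ba/aba meet in 0 with "ba" left. Open state 1: 0a->1.
b: 0b undefined. 0b->0: no, a/bba meet in 1. 0b->1: ok.
c: 0c undefined. 0c->0: no, cc/c meet in 0. 0c->1: no, a/c meet in 1. Open state 2: 0c->2.
aa: 1a undefined. 1a->0: no, a/bab meet in 1. 1a->1: ok.
ab: 1b undefined. 1b->0: no, a/aba meet in 1. 1b->1: no, a/aba meet in 1. 1b->2: no, ca/aba meet in 2 with "a" left. Open state 3: 1b->3.
ac: 1c undefined. 1c->0: no, bcc/c meet in 2. 1c->1: no, bcc/ac meet in 1. 1c->2: ok.
ca: 2a undefined. 2a->0: ok.
cb: 2b undefined. 2b->0: ok.
cc: 2c undefined. 2c->0: ok.
aba: 3a undefined. 3a->0: no, bcc/aba meet in 0. 3a->1: no, a/aba meet in 1. 3a->2: ok.
abb: 3b undefined. 3b->0: no, bcc/abb meet in 0. 3b->1: no, a/abb meet in 1. 3b->2: no, a/aabbaa meet in 1. 3b->3: no, bcc/aabbaa meet in 0. Open state 4: 3b->4.
abc: 3c undefined. 3c->0: no, bcc/aabc meet in 0. 3c->1: no, a/aabc meet in 1. 3c->2: ok.
abbb: 4b undefined. 4b->0: ok.
abbc: 4c undefined. 4c->0: ok.
aabba: 4a undefined. 4a->0: no, a/aabbaa meet in 1. 4a->1: no, a/aabbaa meet in 1. 4a->2: no, bcc/aabbaa meet in 0. 4a->3: ok.
All examples now run through 5 states with every (state, symbol) defined. Accept strings end in {0,1}, Reject strings end in {2,3,4}; accept={0,1}.

states=5 start=0 accept={0,1} delta: 0a->1 0b->1 0c->2 1a->1 1b->3 1c->2 2a->0 2b->0 2c->0 3a->2 3b->4 3c->2 4a->3 4b->0 4c->0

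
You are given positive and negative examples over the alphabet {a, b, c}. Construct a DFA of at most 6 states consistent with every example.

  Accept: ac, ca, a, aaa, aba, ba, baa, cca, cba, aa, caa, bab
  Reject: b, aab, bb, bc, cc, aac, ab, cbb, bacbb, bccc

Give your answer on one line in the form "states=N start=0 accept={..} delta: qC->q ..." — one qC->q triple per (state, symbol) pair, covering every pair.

states=5 start=0 accept={1,3,4} delta: 0a->1 0b->2 0c->0 1a->3 1b->0 1c->1 2a->4 2b->0 2c->0 3a->1 3b->0 3c->0 4a->1 4b->1 4c->0

Fold the examples into a partial DFA from state 0: repeatedly fix the first undefined (state, symbol) met by the shortest-then-alphabetical prefix, trying targets in increasing order and rejecting any under which an Accept and a Reject string meet in one state with the same remainder; add a state when all current targets are rejected. Accepting states are where Accept strings end.
a: 0a undefined. 0a->0: no, ac/aac meet in 0 with "c" left. Open state 1: 0a->1.
b: 0b undefined. 0b->0: no, bab/ab meet in 1 with "b" left. 0b->1: no, ac/bc meet in 1 with "c" left. Open state 2: 0b->2.
c: 0c undefined. 0c->0: ok.
aa: 1a undefined. 1a->0: no, aa/cc meet in 0. 1a->1: no, ac/aac meet in 1 with "c" left. 1a->2: no, aa/b meet in 2. Open state 3: 1a->3.
ab: 1b undefined. 1b->0: ok.
ac: 1c undefined. 1c->0: no, ac/cc meet in 0. 1c->1: ok.
ba: 2a undefined. 2a->0: no, ba/cc meet in 0. 2a->1: no, bab/cc meet in 0. 2a->2: no, ba/b meet in 2. 2a->3: no, bab/aab meet in 3 with "b" left. Open state 4: 2a->4.
bb: 2b undefined. 2b->0: ok.
bc: 2c undefined. 2c->0: ok.
aaa: 3a undefined. 3a->0: no, aaa/bb meet in 0. 3a->1: ok.
aab: 3b undefined. 3b->0: ok.
aac: 3c undefined. 3c->0: ok.
baa: 4a undefined. 4a->0: no, baa/aab meet in 0. 4a->1: ok.
bab: 4b undefined. 4b->0: no, bab/aab meet in 0. 4b->1: ok.
bac: 4c undefined. 4c->0: ok.
All examples now run through 5 states with every (state, symbol) defined. Accept strings end in {1,3,4}, Reject strings end in {0,2}; accept={1,3,4}.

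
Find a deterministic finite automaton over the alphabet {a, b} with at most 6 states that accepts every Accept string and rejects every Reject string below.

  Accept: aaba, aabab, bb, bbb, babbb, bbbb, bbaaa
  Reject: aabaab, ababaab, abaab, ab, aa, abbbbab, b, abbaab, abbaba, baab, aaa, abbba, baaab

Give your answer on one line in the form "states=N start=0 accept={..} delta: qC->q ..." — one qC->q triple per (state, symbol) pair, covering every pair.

states=5 start=0 accept={2} delta: 0a->0 0b->1 1a->2 1b->2 2a->3 2b->2 3a->4 3b->0 4a->2 4b->0

Grow the machine one transition at a time. Run the examples from 0; the earliest place one falls off (shortest prefix, ties alphabetical) gets sent to the lowest-numbered state that keeps every Accept/Reject pair distinguishable — a pair clashes when both reach the same state with identical unread suffix — and to a fresh state only if none does.
a: 0a undefined. 0a->0: ok.
b: 0b undefined. 0b->0: no, aaba/aabaab meet in 0. Open state 1: 0b->1.
ba: 1a undefined. 1a->0: no, aaba/aa meet in 0. 1a->1: no, aaba/ab meet in 1. Open state 2: 1a->2.
bb: 1b undefined. 1b->0: no, aaba/abbaba meet in 2. 1b->1: no, aaba/abbba meet in 2. 1b->2: ok.
baa: 2a undefined. 2a->0: no, aaba/abbaba meet in 2. 2a->1: no, aaba/aabaab meet in 2. 2a->2: no, aabab/aabaab meet in 2 with "b" left. Open state 3: 2a->3.
bab: 2b undefined. 2b->0: no, aabab/aa meet in 0. 2b->1: no, aaba/abbba meet in 2. 2b->2: ok.
baaa: 3a undefined. 3a->0: no, bbaaa/aa meet in 0. 3a->1: no, aaba/ababaab meet in 2. 3a->2: no, aaba/ababaab meet in 2. 3a->3: no, bbaaa/abbba meet in 3. Open state 4: 3a->4.
baab: 3b undefined. 3b->0: ok.
baaab: 4b undefined. 4b->0: ok.
bbaaa: 4a undefined. 4a->0: no, bbaaa/aabaab meet in 0. 4a->1: no, bbaaa/ab meet in 1. 4a->2: ok.
All examples now run through 5 states with every (state, symbol) defined. Accept strings end in {2}, Reject strings end in {0,1,3}; accept={2}.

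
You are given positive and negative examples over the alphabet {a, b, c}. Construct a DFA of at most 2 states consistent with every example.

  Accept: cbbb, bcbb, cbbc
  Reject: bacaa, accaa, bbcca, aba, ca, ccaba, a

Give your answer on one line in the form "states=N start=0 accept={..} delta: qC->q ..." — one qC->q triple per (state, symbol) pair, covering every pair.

states=2 start=0 accept={1} delta: 0a->0 0b->0 0c->1 1a->0 1b->1 1c->1

Grow the machine one transition at a time. Run the examples from 0; the earliest place one falls off (shortest prefix, ties alphabetical) gets sent to the lowest-numbered state that keeps every Accept/Reject pair distinguishable — a pair clashes when both reach the same state with identical unread suffix — and to a fresh state only if none does.
a: 0a undefined. 0a->0: ok.
b: 0b undefined. 0b->0: ok.
c: 0c undefined. 0c->0: no, cbbb/bacaa meet in 0. Open state 1: 0c->1.
ca: 1a undefined. 1a->0: ok.
cb: 1b undefined. 1b->0: no, cbbb/bacaa meet in 0. 1b->1: ok.
cc: 1c undefined. 1c->0: no, cbbc/bacaa meet in 0. 1c->1: ok.
All examples now run through 2 states with every (state, symbol) defined. Accept strings end in {1}, Reject strings end in {0}; accept={1}.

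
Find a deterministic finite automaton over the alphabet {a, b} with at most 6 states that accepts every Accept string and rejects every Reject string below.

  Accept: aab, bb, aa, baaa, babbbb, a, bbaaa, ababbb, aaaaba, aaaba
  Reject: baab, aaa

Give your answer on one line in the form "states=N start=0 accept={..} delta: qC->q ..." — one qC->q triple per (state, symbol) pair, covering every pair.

states=4 start=0 accept={0,1,2} delta: 0a->1 0b->1 1a->2 1b->1 2a->3 2b->0 3a->0 3b->3

State merging on the prefix tree: take the shortest (then alphabetical) example prefix whose next move is undefined and point that move at state 0, else 1, else 2, ...; a target is out if some Accept/Reject pair would then sit in one state with the same input left (inseparable). If every existing state is out, open a new one.
a: 0a undefined. 0a->0: no, aa/aaa meet in 0. Open state 1: 0a->1.
b: 0b undefined. 0b->0: no, aab/baab meet in 1 with "ab" left. 0b->1: ok.
aa: 1a undefined. 1a->0: no, aab/aaa meet in 1. 1a->1: no, aab/baab meet in 1 with "b" left. Open state 2: 1a->2.
ab: 1b undefined. 1b->0: no, bbaaa/aaa meet in 2 with "a" left. 1b->1: ok.
aaa: 2a undefined. 2a->0: no, bb/baab meet in 1. 2a->1: no, bb/baab meet in 1. 2a->2: no, aab/baab meet in 2 with "b" left. Open state 3: 2a->3.
aab: 2b undefined. 2b->0: ok.
aaaa: 3a undefined. 3a->0: ok.
aaab: 3b undefined. 3b->0: no, aab/baab meet in 0. 3b->1: no, bb/baab meet in 1. 3b->2: no, aa/baab meet in 2. 3b->3: ok.
All examples now run through 4 states with every (state, symbol) defined. Accept strings end in {0,1,2}, Reject strings end in {3}; accept={0,1,2}.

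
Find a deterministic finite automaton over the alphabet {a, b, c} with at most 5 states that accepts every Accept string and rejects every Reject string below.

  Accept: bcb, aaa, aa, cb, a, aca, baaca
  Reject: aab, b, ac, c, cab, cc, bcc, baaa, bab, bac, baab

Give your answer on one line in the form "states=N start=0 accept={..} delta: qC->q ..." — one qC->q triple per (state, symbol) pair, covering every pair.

State merging on the prefix tree: take the shortest (then alphabetical) example prefix whose next move is undefined and point that move at state 0, else 1, else 2, ...; a target is out if some Accept/Reject pair would then sit in one state with the same input left (inseparable). If every existing state is out, open a new one.
a: 0a undefined. 0a->0: ok.
b: 0b undefined. 0b->0: no, aaa/aab meet in 0. Open state 1: 0b->1.
c: 0c undefined. 0c->0: no, aaa/ac meet in 0. 0c->1: ok.
ba: 1a undefined. 1a->0: no, aaa/baaa meet in 0. 1a->1: no, cb/cab meet in 1 with "b" left. Open state 2: 1a->2.
bc: 1c undefined. 1c->0: no, bcb/aab meet in 1. 1c->1: ok.
cb: 1b undefined. 1b->0: ok.
baa: 2a undefined. 2a->0: no, bcb/baaa meet in 0. 2a->1: no, bcb/baab meet in 0. 2a->2: no, aca/baaa meet in 2. Open state 3: 2a->3.
bab: 2b undefined. 2b->0: no, bcb/cab meet in 0. 2b->1: ok.
bac: 2c undefined. 2c->0: no, bcb/bac meet in 0. 2c->1: ok.
baaa: 3a undefined. 3a->0: no, bcb/baaa meet in 0. 3a->1: ok.
baab: 3b undefined. 3b->0: no, bcb/baab meet in 0. 3b->1: ok.
baac: 3c undefined. 3c->0: ok.
All examples now run through 4 states with every (state, symbol) defined. Accept strings end in {0,2}, Reject strings end in {1}; accept={0,2}.

states=4 start=0 accept={0,2} delta: 0a->0 0b->1 0c->1 1a->2 1b->0 1c->1 2a->3 2b->1 2c->1 3a->1 3b->1 3c->0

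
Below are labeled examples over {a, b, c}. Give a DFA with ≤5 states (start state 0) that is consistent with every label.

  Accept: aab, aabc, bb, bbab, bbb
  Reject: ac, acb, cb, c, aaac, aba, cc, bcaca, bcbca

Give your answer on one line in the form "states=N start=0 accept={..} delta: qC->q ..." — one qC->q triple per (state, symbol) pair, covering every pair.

states=3 start=0 accept={0,1} delta: 0a->0 0b->1 0c->2 1a->2 1b->0 1c->1 2a->2 2b->2 2c->2

Grow the machine one transition at a time. Run the examples from 0; the earliest place one falls off (shortest prefix, ties alphabetical) gets sent to the lowest-numbered state that keeps every Accept/Reject pair distinguishable — a pair clashes when both reach the same state with identical unread suffix — and to a fresh state only if none does.
a: 0a undefined. 0a->0: ok.
b: 0b undefined. 0b->0: no, aab/aba meet in 0. Open state 1: 0b->1.
c: 0c undefined. 0c->0: no, aab/acb meet in 1. 0c->1: no, aab/ac meet in 1. Open state 2: 0c->2.
bb: 1b undefined. 1b->0: ok.
bc: 1c undefined. 1c->0: no, aabc/bcbca meet in 0. 1c->1: ok.
cb: 2b undefined. 2b->0: no, bb/acb meet in 0. 2b->1: no, aab/acb meet in 1. 2b->2: ok.
cc: 2c undefined. 2c->0: no, bb/cc meet in 0. 2c->1: no, aab/cc meet in 1. 2c->2: ok.
aba: 1a undefined. 1a->0: no, bb/aba meet in 0. 1a->1: no, aab/aba meet in 1. 1a->2: ok.
bcaca: 2a undefined. 2a->0: no, bb/bcaca meet in 0. 2a->1: no, aab/bcaca meet in 1. 2a->2: ok.
All examples now run through 3 states with every (state, symbol) defined. Accept strings end in {0,1}, Reject strings end in {2}; accept={0,1}.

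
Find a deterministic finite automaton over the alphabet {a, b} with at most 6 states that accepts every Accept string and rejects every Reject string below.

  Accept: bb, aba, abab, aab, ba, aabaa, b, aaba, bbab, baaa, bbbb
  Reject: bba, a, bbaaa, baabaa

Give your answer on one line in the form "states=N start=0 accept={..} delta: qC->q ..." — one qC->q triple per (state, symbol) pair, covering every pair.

Grow the machine one transition at a time. Run the examples from 0; the earliest place one falls off (shortest prefix, ties alphabetical) gets sent to the lowest-numbered state that keeps every Accept/Reject pair distinguishable — a pair clashes when both reach the same state with identical unread suffix — and to a fresh state only if none does.
a: 0a undefined. 0a->0: ok.
b: 0b undefined. 0b->0: no, bb/bba meet in 0. Open state 1: 0b->1.
ba: 1a undefined. 1a->0: no, aba/a meet in 0. 1a->1: ok.
bb: 1b undefined. 1b->0: no, bb/bba meet in 0. 1b->1: no, bb/bba meet in 1. Open state 2: 1b->2.
bba: 2a undefined. 2a->0: ok.
bbb: 2b undefined. 2b->0: ok.
All examples now run through 3 states with every (state, symbol) defined. Accept strings end in {1,2}, Reject strings end in {0}; accept={1,2}.

states=3 start=0 accept={1,2} delta: 0a->0 0b->1 1a->1 1b->2 2a->0 2b->0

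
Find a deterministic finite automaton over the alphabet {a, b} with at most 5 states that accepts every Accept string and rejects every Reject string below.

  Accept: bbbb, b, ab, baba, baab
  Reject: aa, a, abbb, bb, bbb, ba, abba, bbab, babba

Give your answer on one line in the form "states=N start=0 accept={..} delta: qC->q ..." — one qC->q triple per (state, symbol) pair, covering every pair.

Grow the machine one transition at a time. Run the examples from 0; the earliest place one falls off (shortest prefix, ties alphabetical) gets sent to the lowest-numbered state that keeps every Accept/Reject pair distinguishable — a pair clashes when both reach the same state with identical unread suffix — and to a fresh state only if none does.
a: 0a undefined. 0a->0: ok.
b: 0b undefined. 0b->0: no, bbbb/aa meet in 0. Open state 1: 0b->1.
ba: 1a undefined. 1a->0: no, baba/aa meet in 0. 1a->1: no, b/ba meet in 1. Open state 2: 1a->2.
bb: 1b undefined. 1b->0: no, bbbb/aa meet in 0. 1b->1: no, bbbb/abbb meet in 1. 1b->2: no, baab/bbab meet in 2 with "ab" left. Open state 3: 1b->3.
baa: 2a undefined. 2a->0: ok.
bab: 2b undefined. 2b->0: no, baba/aa meet in 0. 2b->1: no, baba/ba meet in 2. 2b->2: no, baba/aa meet in 0. 2b->3: no, baba/abba meet in 3 with "a" left. Open state 4: 2b->4.
bba: 3a undefined. 3a->0: no, b/bbab meet in 1. 3a->1: no, b/abba meet in 1. 3a->2: ok.
bbb: 3b undefined. 3b->0: ok.
baba: 4a undefined. 4a->0: no, baba/aa meet in 0. 4a->1: ok.
babb: 4b undefined. 4b->0: ok.
All examples now run through 5 states with every (state, symbol) defined. Accept strings end in {1}, Reject strings end in {0,2,3,4}; accept={1}.

states=5 start=0 accept={1} delta: 0a->0 0b->1 1a->2 1b->3 2a->0 2b->4 3a->2 3b->0 4a->1 4b->0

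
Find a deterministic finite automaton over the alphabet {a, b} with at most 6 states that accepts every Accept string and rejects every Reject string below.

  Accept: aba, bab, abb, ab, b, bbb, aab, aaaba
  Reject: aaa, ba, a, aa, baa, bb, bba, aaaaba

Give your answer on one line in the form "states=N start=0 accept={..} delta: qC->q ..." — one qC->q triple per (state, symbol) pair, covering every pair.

states=4 start=0 accept={2,3} delta: 0a->1 0b->2 1a->0 1b->3 2a->0 2b->0 3a->2 3b->2

Fold the examples into a partial DFA from state 0: repeatedly fix the first undefined (state, symbol) met by the shortest-then-alphabetical prefix, trying targets in increasing order and rejecting any under which an Accept and a Reject string meet in one state with the same remainder; add a state when all current targets are rejected. Accepting states are where Accept strings end.
a: 0a undefined. 0a->0: no, aba/ba meet in 0 with "ba" left. Open state 1: 0a->1.
b: 0b undefined. 0b->0: no, b/bb meet in 0. 0b->1: no, aba/bba meet in 1 with "ba" left. Open state 2: 0b->2.
aa: 1a undefined. 1a->0: ok.
ab: 1b undefined. 1b->0: no, aba/aaa meet in 1. 1b->1: no, aba/aa meet in 0. 1b->2: no, aba/ba meet in 2 with "a" left. Open state 3: 1b->3.
ba: 2a undefined. 2a->0: ok.
bb: 2b undefined. 2b->0: ok.
aba: 3a undefined. 3a->0: no, aba/ba meet in 0. 3a->1: no, aba/aaa meet in 1. 3a->2: ok.
abb: 3b undefined. 3b->0: no, abb/ba meet in 0. 3b->1: no, abb/aaa meet in 1. 3b->2: ok.
All examples now run through 4 states with every (state, symbol) defined. Accept strings end in {2,3}, Reject strings end in {0,1}; accept={2,3}.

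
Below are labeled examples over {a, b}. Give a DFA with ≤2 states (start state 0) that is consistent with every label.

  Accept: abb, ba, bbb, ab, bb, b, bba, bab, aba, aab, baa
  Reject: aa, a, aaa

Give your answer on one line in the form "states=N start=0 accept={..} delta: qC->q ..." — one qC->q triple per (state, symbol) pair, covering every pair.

State merging on the prefix tree: take the shortest (then alphabetical) example prefix whose next move is undefined and point that move at state 0, else 1, else 2, ...; a target is out if some Accept/Reject pair would then sit in one state with the same input left (inseparable). If every existing state is out, open a new one.
a: 0a undefined. 0a->0: ok.
b: 0b undefined. 0b->0: no, abb/aa meet in 0. Open state 1: 0b->1.
ba: 1a undefined. 1a->0: no, ba/aa meet in 0. 1a->1: ok.
bb: 1b undefined. 1b->0: no, abb/aa meet in 0. 1b->1: ok.
All examples now run through 2 states with every (state, symbol) defined. Accept strings end in {1}, Reject strings end in {0}; accept={1}.

states=2 start=0 accept={1} delta: 0a->0 0b->1 1a->1 1b->1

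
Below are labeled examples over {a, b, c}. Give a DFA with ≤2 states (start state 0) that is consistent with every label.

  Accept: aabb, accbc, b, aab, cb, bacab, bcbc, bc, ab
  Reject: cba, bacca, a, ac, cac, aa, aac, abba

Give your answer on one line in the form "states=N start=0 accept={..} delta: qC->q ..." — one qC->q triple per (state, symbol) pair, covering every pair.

states=2 start=0 accept={1} delta: 0a->0 0b->1 0c->0 1a->0 1b->1 1c->1

Grow the machine one transition at a time. Run the examples from 0; the earliest place one falls off (shortest prefix, ties alphabetical) gets sent to the lowest-numbered state that keeps every Accept/Reject pair distinguishable — a pair clashes when both reach the same state with identical unread suffix — and to a fresh state only if none does.
a: 0a undefined. 0a->0: ok.
b: 0b undefined. 0b->0: no, aabb/a meet in 0. Open state 1: 0b->1.
c: 0c undefined. 0c->0: ok.
ba: 1a undefined. 1a->0: ok.
bc: 1c undefined. 1c->0: no, accbc/cba meet in 0. 1c->1: ok.
abb: 1b undefined. 1b->0: no, aabb/cba meet in 0. 1b->1: ok.
All examples now run through 2 states with every (state, symbol) defined. Accept strings end in {1}, Reject strings end in {0}; accept={1}.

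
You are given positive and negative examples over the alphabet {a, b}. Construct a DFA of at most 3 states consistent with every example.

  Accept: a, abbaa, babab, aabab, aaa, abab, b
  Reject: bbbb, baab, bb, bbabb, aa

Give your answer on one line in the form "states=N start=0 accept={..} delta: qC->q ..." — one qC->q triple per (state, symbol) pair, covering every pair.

states=3 start=0 accept={1} delta: 0a->1 0b->1 1a->0 1b->2 2a->0 2b->1

State merging on the prefix tree: take the shortest (then alphabetical) example prefix whose next move is undefined and point that move at state 0, else 1, else 2, ...; a target is out if some Accept/Reject pair would then sit in one state with the same input left (inseparable). If every existing state is out, open a new one.
a: 0a undefined. 0a->0: no, a/aa meet in 0. Open state 1: 0a->1.
b: 0b undefined. 0b->0: no, b/bbbb meet in 0. 0b->1: ok.
aa: 1a undefined. 1a->0: ok.
ab: 1b undefined. 1b->0: no, a/bbabb meet in 1. 1b->1: no, a/bbbb meet in 1. Open state 2: 1b->2.
aba: 2a undefined. 2a->0: ok.
abb: 2b undefined. 2b->0: no, a/bbbb meet in 1. 2b->1: ok.
All examples now run through 3 states with every (state, symbol) defined. Accept strings end in {1}, Reject strings end in {0,2}; accept={1}.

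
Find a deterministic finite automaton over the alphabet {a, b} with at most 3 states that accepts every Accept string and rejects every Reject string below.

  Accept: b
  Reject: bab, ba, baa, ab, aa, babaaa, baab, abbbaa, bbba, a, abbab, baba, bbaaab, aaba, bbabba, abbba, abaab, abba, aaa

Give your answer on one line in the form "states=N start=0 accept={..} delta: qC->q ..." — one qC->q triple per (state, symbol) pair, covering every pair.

states=2 start=0 accept={0} delta: 0a->1 0b->0 1a->1 1b->1

State merging on the prefix tree: take the shortest (then alphabetical) example prefix whose next move is undefined and point that move at state 0, else 1, else 2, ...; a target is out if some Accept/Reject pair would then sit in one state with the same input left (inseparable). If every existing state is out, open a new one.
a: 0a undefined. 0a->0: no, b/ab meet in 0 with "b" left. Open state 1: 0a->1.
b: 0b undefined. 0b->0: ok.
aa: 1a undefined. 1a->0: no, b/baa meet in 0. 1a->1: ok.
ab: 1b undefined. 1b->0: no, b/bab meet in 0. 1b->1: ok.
All examples now run through 2 states with every (state, symbol) defined. Accept strings end in {0}, Reject strings end in {1}; accept={0}.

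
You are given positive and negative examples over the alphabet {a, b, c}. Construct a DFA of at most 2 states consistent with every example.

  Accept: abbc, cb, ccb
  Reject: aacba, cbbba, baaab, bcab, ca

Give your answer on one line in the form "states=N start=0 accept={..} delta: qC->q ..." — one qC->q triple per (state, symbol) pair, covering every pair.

states=2 start=0 accept={1} delta: 0a->0 0b->0 0c->1 1a->0 1b->1 1c->1

Fold the examples into a partial DFA from state 0: repeatedly fix the first undefined (state, symbol) met by the shortest-then-alphabetical prefix, trying targets in increasing order and rejecting any under which an Accept and a Reject string meet in one state with the same remainder; add a state when all current targets are rejected. Accepting states are where Accept strings end.
a: 0a undefined. 0a->0: ok.
b: 0b undefined. 0b->0: ok.
c: 0c undefined. 0c->0: no, abbc/aacba meet in 0. Open state 1: 0c->1.
ca: 1a undefined. 1a->0: ok.
cb: 1b undefined. 1b->0: no, cb/aacba meet in 0. 1b->1: ok.
cc: 1c undefined. 1c->0: no, ccb/aacba meet in 0. 1c->1: ok.
All examples now run through 2 states with every (state, symbol) defined. Accept strings end in {1}, Reject strings end in {0}; accept={1}.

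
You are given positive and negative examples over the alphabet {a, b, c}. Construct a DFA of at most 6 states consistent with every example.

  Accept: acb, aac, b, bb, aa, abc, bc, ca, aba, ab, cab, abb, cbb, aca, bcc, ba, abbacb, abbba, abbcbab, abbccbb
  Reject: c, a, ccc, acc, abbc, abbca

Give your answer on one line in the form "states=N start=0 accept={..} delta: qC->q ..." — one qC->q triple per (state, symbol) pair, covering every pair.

states=5 start=0 accept={0,2,3} delta: 0a->1 0b->2 0c->1 1a->2 1b->2 1c->1 2a->0 2b->3 2c->2 3a->0 3b->1 3c->4 4a->1 4b->0 4c->0

Grow the machine one transition at a time. Run the examples from 0; the earliest place one falls off (shortest prefix, ties alphabetical) gets sent to the lowest-numbered state that keeps every Accept/Reject pair distinguishable — a pair clashes when both reach the same state with identical unread suffix — and to a fresh state only if none does.
a: 0a undefined. 0a->0: no, aac/c meet in 0 with "c" left. Open state 1: 0a->1.
b: 0b undefined. 0b->0: no, bc/c meet in 0 with "c" left. 0b->1: no, b/a meet in 1. Open state 2: 0b->2.
c: 0c undefined. 0c->0: no, ca/a meet in 1. 0c->1: ok.
aa: 1a undefined. 1a->0: no, aac/c meet in 1. 1a->1: no, aa/c meet in 1. 1a->2: ok.
ab: 1b undefined. 1b->0: no, aac/abbc meet in 2 with "c" left. 1b->1: no, abc/abbc meet in 1 with "c" left. 1b->2: ok.
ac: 1c undefined. 1c->0: no, aca/c meet in 1. 1c->1: ok.
ba: 2a undefined. 2a->0: ok.
bb: 2b undefined. 2b->0: no, acb/abbca meet in 2. 2b->1: no, acb/abbca meet in 2. 2b->2: no, aac/abbc meet in 2 with "c" left. Open state 3: 2b->3.
bc: 2c undefined. 2c->0: no, bcc/c meet in 1. 2c->1: no, aac/c meet in 1. 2c->2: ok.
abba: 3a undefined. 3a->0: ok.
abbb: 3b undefined. 3b->0: no, abbba/c meet in 1. 3b->1: ok.
abbc: 3c undefined. 3c->0: no, aba/abbc meet in 0. 3c->1: no, acb/abbca meet in 2. 3c->2: no, acb/abbc meet in 2. 3c->3: no, bb/abbc meet in 3. Open state 4: 3c->4.
abbca: 4a undefined. 4a->0: no, aba/abbca meet in 0. 4a->1: ok.
abbcb: 4b undefined. 4b->0: ok.
abbcc: 4c undefined. 4c->0: ok.
All examples now run through 5 states with every (state, symbol) defined. Accept strings end in {0,2,3}, Reject strings end in {1,4}; accept={0,2,3}.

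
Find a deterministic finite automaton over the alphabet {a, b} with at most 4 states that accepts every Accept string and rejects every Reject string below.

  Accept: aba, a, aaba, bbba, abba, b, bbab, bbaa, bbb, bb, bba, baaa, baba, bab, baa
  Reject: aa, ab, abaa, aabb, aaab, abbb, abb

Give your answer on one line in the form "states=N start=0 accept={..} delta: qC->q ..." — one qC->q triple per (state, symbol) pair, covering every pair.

Grow the machine one transition at a time. Run the examples from 0; the earliest place one falls off (shortest prefix, ties alphabetical) gets sent to the lowest-numbered state that keeps every Accept/Reject pair distinguishable — a pair clashes when both reach the same state with identical unread suffix — and to a fresh state only if none does.
a: 0a undefined. 0a->0: no, a/aa meet in 0. Open state 1: 0a->1.
b: 0b undefined. 0b->0: no, bbab/ab meet in 1 with "b" left. 0b->1: no, bbaa/abaa meet in 1 with "baa" left. Open state 2: 0b->2.
aa: 1a undefined. 1a->0: no, bb/aabb meet in 2 with "b" left. 1a->1: no, a/aa meet in 1. 1a->2: no, b/aa meet in 2. Open state 3: 1a->3.
ab: 1b undefined. 1b->0: no, b/abb meet in 2. 1b->1: no, aba/aa meet in 3. 1b->2: no, b/ab meet in 2. 1b->3: ok.
ba: 2a undefined. 2a->0: no, baaa/aa meet in 3. 2a->1: no, bab/aa meet in 3. 2a->2: ok.
bb: 2b undefined. 2b->0: no, bbab/aa meet in 3. 2b->1: no, bbab/abb meet in 3 with "b" left. 2b->2: ok.
aaa: 3a undefined. 3a->0: no, a/abaa meet in 1. 3a->1: ok.
aab: 3b undefined. 3b->0: no, bbba/aabb meet in 2. 3b->1: no, aba/abb meet in 1. 3b->2: no, aaba/aabb meet in 2. 3b->3: ok.
All examples now run through 4 states with every (state, symbol) defined. Accept strings end in {1,2}, Reject strings end in {3}; accept={1,2}.

states=4 start=0 accept={1,2} delta: 0a->1 0b->2 1a->3 1b->3 2a->2 2b->2 3a->1 3b->3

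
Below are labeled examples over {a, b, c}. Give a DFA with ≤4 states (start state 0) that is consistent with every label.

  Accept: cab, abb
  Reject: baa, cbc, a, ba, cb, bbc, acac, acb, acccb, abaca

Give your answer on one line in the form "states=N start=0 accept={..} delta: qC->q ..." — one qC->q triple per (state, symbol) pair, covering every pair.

states=3 start=0 accept={1} delta: 0a->0 0b->1 0c->2 1a->0 1b->1 1c->0 2a->0 2b->0 2c->0

State merging on the prefix tree: take the shortest (then alphabetical) example prefix whose next move is undefined and point that move at state 0, else 1, else 2, ...; a target is out if some Accept/Reject pair would then sit in one state with the same input left (inseparable). If every existing state is out, open a new one.
a: 0a undefined. 0a->0: ok.
b: 0b undefined. 0b->0: no, abb/baa meet in 0. Open state 1: 0b->1.
c: 0c undefined. 0c->0: no, cab/cb meet in 1. 0c->1: no, abb/cb meet in 1 with "b" left. Open state 2: 0c->2.
ba: 1a undefined. 1a->0: ok.
bb: 1b undefined. 1b->0: no, abb/baa meet in 0. 1b->1: ok.
ca: 2a undefined. 2a->0: ok.
cb: 2b undefined. 2b->0: ok.
acc: 2c undefined. 2c->0: ok.
bbc: 1c undefined. 1c->0: ok.
All examples now run through 3 states with every (state, symbol) defined. Accept strings end in {1}, Reject strings end in {0,2}; accept={1}.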